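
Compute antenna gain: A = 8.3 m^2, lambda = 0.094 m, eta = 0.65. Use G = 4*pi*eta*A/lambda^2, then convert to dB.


G_linear = 4*pi*0.65*8.3/0.094^2 = 7672.65
G_dB = 10*log10(7672.65) = 38.8 dB

38.8 dB


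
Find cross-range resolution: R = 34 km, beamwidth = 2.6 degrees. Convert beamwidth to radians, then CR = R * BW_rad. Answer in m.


BW_rad = 0.045378561
CR = 34000 * 0.045378561 = 1542.9 m

1542.9 m


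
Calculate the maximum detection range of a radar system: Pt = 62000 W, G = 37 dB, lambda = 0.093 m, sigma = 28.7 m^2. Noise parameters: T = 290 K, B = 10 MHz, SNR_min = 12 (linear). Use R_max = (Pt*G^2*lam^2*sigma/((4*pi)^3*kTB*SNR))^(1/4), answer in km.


G_lin = 10^(37/10) = 5011.872336
R^4 = 62000 * 5011.872336^2 * 0.093^2 * 28.7 / ((4*pi)^3 * 1.38e-23 * 290 * 10000000.0 * 12)
R^4 = 4.0565e20 m^4
R_max = (4.0565e20)^(1/4) = 141918.1 m = 141.9 km

141.9 km


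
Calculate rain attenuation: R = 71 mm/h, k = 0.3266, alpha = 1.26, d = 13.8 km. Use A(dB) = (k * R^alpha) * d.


gamma = 0.3266 * 71^1.26 = 70.242781 dB/km
A = 70.242781 * 13.8 = 969.35 dB

969.35 dB


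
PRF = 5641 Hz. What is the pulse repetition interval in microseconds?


PRI = 1/5641 = 0.0001772735 s = 177.3 us

177.3 us


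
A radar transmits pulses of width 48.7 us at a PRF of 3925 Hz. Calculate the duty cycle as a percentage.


DC = 48.7e-6 * 3925 * 100 = 19.11%

19.11%


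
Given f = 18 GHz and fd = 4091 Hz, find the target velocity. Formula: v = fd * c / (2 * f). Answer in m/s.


v = 4091 * 3e8 / (2 * 18000000000.0) = 34.1 m/s

34.1 m/s


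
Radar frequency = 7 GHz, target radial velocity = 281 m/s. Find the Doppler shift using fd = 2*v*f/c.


fd = 2 * 281 * 7000000000.0 / 3e8 = 13113.3 Hz

13113.3 Hz


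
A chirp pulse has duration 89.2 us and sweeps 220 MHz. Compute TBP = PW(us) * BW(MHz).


TBP = 89.2 * 220 = 19624.0

19624.0


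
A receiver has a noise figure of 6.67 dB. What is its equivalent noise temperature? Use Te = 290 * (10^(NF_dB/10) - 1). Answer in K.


NF_lin = 10^(6.67/10) = 4.645153
Te = 290 * (4.645153 - 1) = 1057.1 K

1057.1 K


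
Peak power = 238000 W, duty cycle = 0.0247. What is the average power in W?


P_avg = 238000 * 0.0247 = 5878.6 W

5878.6 W


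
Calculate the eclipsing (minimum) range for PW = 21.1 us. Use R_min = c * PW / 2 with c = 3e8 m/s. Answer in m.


R_min = 3e8 * 21.1e-6 / 2 = 3165.0 m

3165.0 m


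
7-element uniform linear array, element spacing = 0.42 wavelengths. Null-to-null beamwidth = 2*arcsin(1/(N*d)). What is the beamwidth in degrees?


1/(N*d) = 1/(7*0.42) = 0.340136
BW = 2*arcsin(0.340136) = 39.8 degrees

39.8 degrees


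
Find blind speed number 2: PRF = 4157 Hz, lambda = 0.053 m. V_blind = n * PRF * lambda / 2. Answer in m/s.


V_blind = 2 * 4157 * 0.053 / 2 = 220.3 m/s

220.3 m/s


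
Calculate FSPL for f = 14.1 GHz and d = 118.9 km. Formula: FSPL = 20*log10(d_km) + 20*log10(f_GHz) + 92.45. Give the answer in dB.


20*log10(118.9) = 41.5
20*log10(14.1) = 22.98
FSPL = 156.9 dB

156.9 dB


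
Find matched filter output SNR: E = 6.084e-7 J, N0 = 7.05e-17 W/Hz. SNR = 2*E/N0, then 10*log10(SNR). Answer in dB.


SNR_lin = 2 * 6.084e-7 / 7.05e-17 = 1.726e10
SNR_dB = 10*log10(1.726e10) = 102.4 dB

102.4 dB


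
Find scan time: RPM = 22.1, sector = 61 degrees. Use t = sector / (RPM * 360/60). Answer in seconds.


t = 61 / (22.1 * 360) * 60 = 0.46 s

0.46 s


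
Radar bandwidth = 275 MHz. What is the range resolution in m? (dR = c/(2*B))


dR = 3e8 / (2 * 275000000.0) = 0.55 m

0.55 m


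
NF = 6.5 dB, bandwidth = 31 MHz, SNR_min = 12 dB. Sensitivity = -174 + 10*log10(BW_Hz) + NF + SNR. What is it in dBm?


10*log10(31000000.0) = 74.91
S = -174 + 74.91 + 6.5 + 12 = -80.6 dBm

-80.6 dBm


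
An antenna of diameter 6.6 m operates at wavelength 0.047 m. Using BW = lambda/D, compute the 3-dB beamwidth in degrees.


BW_rad = 0.047 / 6.6 = 0.007121
BW_deg = 0.41 degrees

0.41 degrees


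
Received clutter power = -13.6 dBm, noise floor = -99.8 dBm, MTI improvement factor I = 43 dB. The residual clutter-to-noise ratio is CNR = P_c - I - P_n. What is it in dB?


CNR = -13.6 - 43 - (-99.8) = 43.2 dB

43.2 dB


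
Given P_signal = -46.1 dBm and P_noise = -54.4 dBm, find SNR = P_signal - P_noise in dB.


SNR = -46.1 - (-54.4) = 8.3 dB

8.3 dB


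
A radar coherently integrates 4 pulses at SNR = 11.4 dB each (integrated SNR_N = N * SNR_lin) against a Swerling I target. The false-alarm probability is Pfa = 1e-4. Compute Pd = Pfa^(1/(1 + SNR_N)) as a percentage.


SNR_lin = 10^(11.4/10) = 13.80384
SNR_N = 4 * 13.80384 = 55.21536
1/(1 + SNR_N) = 1/56.21536 = 0.0177887
Pd = (1e-4)^0.0177887 = 0.84888
Pd = 84.9%

84.9%


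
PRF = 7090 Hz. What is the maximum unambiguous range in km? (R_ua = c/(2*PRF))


R_ua = 3e8 / (2 * 7090) = 21156.6 m = 21.2 km

21.2 km


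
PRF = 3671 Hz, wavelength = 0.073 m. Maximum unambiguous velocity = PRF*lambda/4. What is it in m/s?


V_ua = 3671 * 0.073 / 4 = 67.0 m/s

67.0 m/s


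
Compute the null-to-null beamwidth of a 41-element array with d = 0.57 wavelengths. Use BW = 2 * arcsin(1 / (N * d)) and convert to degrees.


1/(N*d) = 1/(41*0.57) = 0.04279
BW = 2*arcsin(0.04279) = 4.9 degrees

4.9 degrees


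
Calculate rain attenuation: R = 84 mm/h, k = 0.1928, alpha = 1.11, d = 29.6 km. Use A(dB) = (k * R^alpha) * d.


gamma = 0.1928 * 84^1.11 = 26.366776 dB/km
A = 26.366776 * 29.6 = 780.46 dB

780.46 dB


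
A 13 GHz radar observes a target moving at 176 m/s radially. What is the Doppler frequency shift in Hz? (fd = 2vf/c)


fd = 2 * 176 * 13000000000.0 / 3e8 = 15253.3 Hz

15253.3 Hz


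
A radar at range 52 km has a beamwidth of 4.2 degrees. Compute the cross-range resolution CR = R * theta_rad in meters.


BW_rad = 0.073303829
CR = 52000 * 0.073303829 = 3811.8 m

3811.8 m


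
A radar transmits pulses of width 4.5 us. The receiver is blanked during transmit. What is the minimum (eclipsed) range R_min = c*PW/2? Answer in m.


R_min = 3e8 * 4.5e-6 / 2 = 675.0 m

675.0 m


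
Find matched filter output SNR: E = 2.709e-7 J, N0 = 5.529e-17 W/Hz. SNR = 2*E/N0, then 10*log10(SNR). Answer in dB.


SNR_lin = 2 * 2.709e-7 / 5.529e-17 = 9.799e9
SNR_dB = 10*log10(9.799e9) = 99.9 dB

99.9 dB


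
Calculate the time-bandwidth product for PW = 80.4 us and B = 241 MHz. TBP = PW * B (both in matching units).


TBP = 80.4 * 241 = 19376.4

19376.4


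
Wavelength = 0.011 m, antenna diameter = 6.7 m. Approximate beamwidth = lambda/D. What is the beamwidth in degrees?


BW_rad = 0.011 / 6.7 = 0.001642
BW_deg = 0.09 degrees

0.09 degrees


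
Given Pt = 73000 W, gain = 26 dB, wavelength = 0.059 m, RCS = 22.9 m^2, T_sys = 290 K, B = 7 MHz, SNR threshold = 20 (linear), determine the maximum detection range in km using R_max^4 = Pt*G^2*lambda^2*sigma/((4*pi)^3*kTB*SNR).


G_lin = 10^(26/10) = 398.107171
R^4 = 73000 * 398.107171^2 * 0.059^2 * 22.9 / ((4*pi)^3 * 1.38e-23 * 290 * 7000000.0 * 20)
R^4 = 8.29522e17 m^4
R_max = (8.29522e17)^(1/4) = 30179.1 m = 30.2 km

30.2 km


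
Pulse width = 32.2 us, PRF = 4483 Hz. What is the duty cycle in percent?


DC = 32.2e-6 * 4483 * 100 = 14.44%

14.44%


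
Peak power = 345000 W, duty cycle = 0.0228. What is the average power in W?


P_avg = 345000 * 0.0228 = 7866.0 W

7866.0 W


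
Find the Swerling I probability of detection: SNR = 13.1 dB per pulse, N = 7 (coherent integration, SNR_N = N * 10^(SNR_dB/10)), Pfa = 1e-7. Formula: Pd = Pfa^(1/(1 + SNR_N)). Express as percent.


SNR_lin = 10^(13.1/10) = 20.41738
SNR_N = 7 * 20.41738 = 142.92166
1/(1 + SNR_N) = 1/143.92166 = 0.0069482
Pd = (1e-7)^0.0069482 = 0.89405
Pd = 89.4%

89.4%


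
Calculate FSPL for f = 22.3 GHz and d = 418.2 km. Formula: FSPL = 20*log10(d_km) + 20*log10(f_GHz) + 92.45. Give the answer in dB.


20*log10(418.2) = 52.43
20*log10(22.3) = 26.97
FSPL = 171.8 dB

171.8 dB


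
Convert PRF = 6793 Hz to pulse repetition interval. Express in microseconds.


PRI = 1/6793 = 0.0001472104 s = 147.2 us

147.2 us


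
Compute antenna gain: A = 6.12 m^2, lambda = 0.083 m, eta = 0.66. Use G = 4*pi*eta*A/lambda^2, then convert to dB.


G_linear = 4*pi*0.66*6.12/0.083^2 = 7367.99
G_dB = 10*log10(7367.99) = 38.7 dB

38.7 dB


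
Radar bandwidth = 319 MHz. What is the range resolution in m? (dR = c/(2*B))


dR = 3e8 / (2 * 319000000.0) = 0.47 m

0.47 m


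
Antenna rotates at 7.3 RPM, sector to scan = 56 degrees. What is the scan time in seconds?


t = 56 / (7.3 * 360) * 60 = 1.28 s

1.28 s


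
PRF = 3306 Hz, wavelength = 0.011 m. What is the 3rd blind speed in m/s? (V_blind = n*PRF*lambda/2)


V_blind = 3 * 3306 * 0.011 / 2 = 54.5 m/s

54.5 m/s


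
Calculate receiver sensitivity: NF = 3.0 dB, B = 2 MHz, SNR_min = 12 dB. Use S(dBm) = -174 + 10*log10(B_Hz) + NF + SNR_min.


10*log10(2000000.0) = 63.01
S = -174 + 63.01 + 3.0 + 12 = -96.0 dBm

-96.0 dBm


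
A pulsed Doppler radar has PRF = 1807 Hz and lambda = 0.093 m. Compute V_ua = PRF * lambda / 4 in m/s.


V_ua = 1807 * 0.093 / 4 = 42.0 m/s

42.0 m/s


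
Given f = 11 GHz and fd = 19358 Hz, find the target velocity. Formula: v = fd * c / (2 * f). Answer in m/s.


v = 19358 * 3e8 / (2 * 11000000000.0) = 264.0 m/s

264.0 m/s


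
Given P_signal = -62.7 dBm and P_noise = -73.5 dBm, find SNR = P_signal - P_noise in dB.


SNR = -62.7 - (-73.5) = 10.8 dB

10.8 dB


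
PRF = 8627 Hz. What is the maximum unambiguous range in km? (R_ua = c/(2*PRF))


R_ua = 3e8 / (2 * 8627) = 17387.3 m = 17.4 km

17.4 km


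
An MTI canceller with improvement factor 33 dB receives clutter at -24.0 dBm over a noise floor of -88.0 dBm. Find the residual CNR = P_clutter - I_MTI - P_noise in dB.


CNR = -24.0 - 33 - (-88.0) = 31.0 dB

31.0 dB


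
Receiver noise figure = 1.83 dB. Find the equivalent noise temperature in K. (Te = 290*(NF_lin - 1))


NF_lin = 10^(1.83/10) = 1.524053
Te = 290 * (1.524053 - 1) = 152.0 K

152.0 K


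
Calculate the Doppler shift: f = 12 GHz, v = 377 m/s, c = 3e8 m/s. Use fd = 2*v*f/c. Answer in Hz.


fd = 2 * 377 * 12000000000.0 / 3e8 = 30160.0 Hz

30160.0 Hz


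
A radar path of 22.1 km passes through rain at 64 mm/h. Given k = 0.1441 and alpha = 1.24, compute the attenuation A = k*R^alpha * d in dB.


gamma = 0.1441 * 64^1.24 = 25.022295 dB/km
A = 25.022295 * 22.1 = 552.99 dB

552.99 dB


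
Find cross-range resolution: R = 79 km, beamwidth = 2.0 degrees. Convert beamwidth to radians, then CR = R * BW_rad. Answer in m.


BW_rad = 0.034906585
CR = 79000 * 0.034906585 = 2757.6 m

2757.6 m


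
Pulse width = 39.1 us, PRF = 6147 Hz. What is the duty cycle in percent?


DC = 39.1e-6 * 6147 * 100 = 24.03%

24.03%


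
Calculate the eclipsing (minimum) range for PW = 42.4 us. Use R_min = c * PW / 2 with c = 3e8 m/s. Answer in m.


R_min = 3e8 * 42.4e-6 / 2 = 6360.0 m

6360.0 m


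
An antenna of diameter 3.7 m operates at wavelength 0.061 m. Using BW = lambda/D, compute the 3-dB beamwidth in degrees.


BW_rad = 0.061 / 3.7 = 0.016486
BW_deg = 0.94 degrees

0.94 degrees


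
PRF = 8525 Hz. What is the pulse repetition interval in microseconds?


PRI = 1/8525 = 0.0001173021 s = 117.3 us

117.3 us


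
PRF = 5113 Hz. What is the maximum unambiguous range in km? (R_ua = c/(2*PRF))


R_ua = 3e8 / (2 * 5113) = 29337.0 m = 29.3 km

29.3 km


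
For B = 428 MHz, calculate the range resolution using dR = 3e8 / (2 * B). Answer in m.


dR = 3e8 / (2 * 428000000.0) = 0.35 m

0.35 m


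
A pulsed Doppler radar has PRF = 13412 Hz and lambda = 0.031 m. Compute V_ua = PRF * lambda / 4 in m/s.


V_ua = 13412 * 0.031 / 4 = 103.9 m/s

103.9 m/s


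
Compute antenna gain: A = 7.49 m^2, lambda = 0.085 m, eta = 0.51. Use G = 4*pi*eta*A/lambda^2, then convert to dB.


G_linear = 4*pi*0.51*7.49/0.085^2 = 6643.91
G_dB = 10*log10(6643.91) = 38.2 dB

38.2 dB


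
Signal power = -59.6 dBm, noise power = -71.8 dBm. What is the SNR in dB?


SNR = -59.6 - (-71.8) = 12.2 dB

12.2 dB


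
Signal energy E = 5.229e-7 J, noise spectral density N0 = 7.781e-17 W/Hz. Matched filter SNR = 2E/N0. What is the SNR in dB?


SNR_lin = 2 * 5.229e-7 / 7.781e-17 = 1.344e10
SNR_dB = 10*log10(1.344e10) = 101.3 dB

101.3 dB


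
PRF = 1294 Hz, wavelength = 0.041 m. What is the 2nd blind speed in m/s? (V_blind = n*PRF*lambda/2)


V_blind = 2 * 1294 * 0.041 / 2 = 53.1 m/s

53.1 m/s


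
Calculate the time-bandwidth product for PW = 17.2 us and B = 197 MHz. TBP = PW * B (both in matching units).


TBP = 17.2 * 197 = 3388.4

3388.4


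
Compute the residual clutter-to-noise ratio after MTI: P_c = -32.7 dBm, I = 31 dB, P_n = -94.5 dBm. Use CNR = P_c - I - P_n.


CNR = -32.7 - 31 - (-94.5) = 30.8 dB

30.8 dB


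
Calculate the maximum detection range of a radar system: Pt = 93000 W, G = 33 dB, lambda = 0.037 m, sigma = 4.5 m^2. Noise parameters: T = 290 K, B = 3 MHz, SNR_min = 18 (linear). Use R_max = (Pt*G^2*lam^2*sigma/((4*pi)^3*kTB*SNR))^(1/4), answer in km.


G_lin = 10^(33/10) = 1995.262315
R^4 = 93000 * 1995.262315^2 * 0.037^2 * 4.5 / ((4*pi)^3 * 1.38e-23 * 290 * 3000000.0 * 18)
R^4 = 5.31861e18 m^4
R_max = (5.31861e18)^(1/4) = 48023.0 m = 48.0 km

48.0 km


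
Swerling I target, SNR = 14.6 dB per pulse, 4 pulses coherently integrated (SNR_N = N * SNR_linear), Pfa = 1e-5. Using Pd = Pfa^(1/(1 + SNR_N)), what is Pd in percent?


SNR_lin = 10^(14.6/10) = 28.84032
SNR_N = 4 * 28.84032 = 115.36128
1/(1 + SNR_N) = 1/116.36128 = 0.0085939
Pd = (1e-5)^0.0085939 = 0.9058
Pd = 90.6%

90.6%


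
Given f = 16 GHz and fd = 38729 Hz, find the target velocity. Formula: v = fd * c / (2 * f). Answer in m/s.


v = 38729 * 3e8 / (2 * 16000000000.0) = 363.1 m/s

363.1 m/s


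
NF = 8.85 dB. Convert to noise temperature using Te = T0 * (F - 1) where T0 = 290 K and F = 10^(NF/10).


NF_lin = 10^(8.85/10) = 7.673615
Te = 290 * (7.673615 - 1) = 1935.3 K

1935.3 K


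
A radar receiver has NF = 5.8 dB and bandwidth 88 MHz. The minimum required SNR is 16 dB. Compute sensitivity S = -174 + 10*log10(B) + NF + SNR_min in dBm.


10*log10(88000000.0) = 79.44
S = -174 + 79.44 + 5.8 + 16 = -72.8 dBm

-72.8 dBm


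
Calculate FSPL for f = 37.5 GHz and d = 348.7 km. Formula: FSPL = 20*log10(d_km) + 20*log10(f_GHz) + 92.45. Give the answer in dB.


20*log10(348.7) = 50.85
20*log10(37.5) = 31.48
FSPL = 174.8 dB

174.8 dB


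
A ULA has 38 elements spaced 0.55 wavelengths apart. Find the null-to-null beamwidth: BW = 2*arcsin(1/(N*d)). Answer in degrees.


1/(N*d) = 1/(38*0.55) = 0.047847
BW = 2*arcsin(0.047847) = 5.5 degrees

5.5 degrees


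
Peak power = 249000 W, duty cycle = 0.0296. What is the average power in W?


P_avg = 249000 * 0.0296 = 7370.4 W

7370.4 W


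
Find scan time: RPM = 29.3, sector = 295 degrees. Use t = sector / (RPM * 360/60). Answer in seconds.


t = 295 / (29.3 * 360) * 60 = 1.68 s

1.68 s


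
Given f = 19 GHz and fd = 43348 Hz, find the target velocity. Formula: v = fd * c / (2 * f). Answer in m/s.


v = 43348 * 3e8 / (2 * 19000000000.0) = 342.2 m/s

342.2 m/s


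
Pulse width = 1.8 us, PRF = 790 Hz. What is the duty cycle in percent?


DC = 1.8e-6 * 790 * 100 = 0.14%

0.14%


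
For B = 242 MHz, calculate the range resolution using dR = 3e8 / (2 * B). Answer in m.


dR = 3e8 / (2 * 242000000.0) = 0.62 m

0.62 m


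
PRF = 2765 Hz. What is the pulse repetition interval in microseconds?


PRI = 1/2765 = 0.0003616637 s = 361.7 us

361.7 us


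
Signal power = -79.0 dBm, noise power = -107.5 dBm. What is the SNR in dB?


SNR = -79.0 - (-107.5) = 28.5 dB

28.5 dB


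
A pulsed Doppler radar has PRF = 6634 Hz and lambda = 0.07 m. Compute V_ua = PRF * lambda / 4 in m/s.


V_ua = 6634 * 0.07 / 4 = 116.1 m/s

116.1 m/s


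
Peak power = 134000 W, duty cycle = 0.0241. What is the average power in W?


P_avg = 134000 * 0.0241 = 3229.4 W

3229.4 W


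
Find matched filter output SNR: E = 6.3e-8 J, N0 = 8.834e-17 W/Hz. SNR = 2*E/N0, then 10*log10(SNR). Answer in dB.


SNR_lin = 2 * 6.3e-8 / 8.834e-17 = 1.426e9
SNR_dB = 10*log10(1.426e9) = 91.5 dB

91.5 dB


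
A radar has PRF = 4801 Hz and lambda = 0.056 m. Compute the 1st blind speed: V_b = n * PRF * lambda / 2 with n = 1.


V_blind = 1 * 4801 * 0.056 / 2 = 134.4 m/s

134.4 m/s


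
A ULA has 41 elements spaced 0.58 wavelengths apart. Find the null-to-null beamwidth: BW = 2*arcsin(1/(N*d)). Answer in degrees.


1/(N*d) = 1/(41*0.58) = 0.042052
BW = 2*arcsin(0.042052) = 4.8 degrees

4.8 degrees


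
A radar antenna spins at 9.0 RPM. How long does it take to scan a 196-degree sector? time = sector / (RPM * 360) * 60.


t = 196 / (9.0 * 360) * 60 = 3.63 s

3.63 s


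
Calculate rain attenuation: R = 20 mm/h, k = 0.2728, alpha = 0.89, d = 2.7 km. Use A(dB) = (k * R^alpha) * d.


gamma = 0.2728 * 20^0.89 = 3.92429 dB/km
A = 3.92429 * 2.7 = 10.6 dB

10.6 dB


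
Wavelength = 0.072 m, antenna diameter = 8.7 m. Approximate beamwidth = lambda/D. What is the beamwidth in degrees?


BW_rad = 0.072 / 8.7 = 0.008276
BW_deg = 0.47 degrees

0.47 degrees


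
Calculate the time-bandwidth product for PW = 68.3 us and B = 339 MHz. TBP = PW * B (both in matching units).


TBP = 68.3 * 339 = 23153.7

23153.7


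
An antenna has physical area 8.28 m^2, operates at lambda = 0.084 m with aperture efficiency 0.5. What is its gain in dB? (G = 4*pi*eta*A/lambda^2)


G_linear = 4*pi*0.5*8.28/0.084^2 = 7373.13
G_dB = 10*log10(7373.13) = 38.7 dB

38.7 dB


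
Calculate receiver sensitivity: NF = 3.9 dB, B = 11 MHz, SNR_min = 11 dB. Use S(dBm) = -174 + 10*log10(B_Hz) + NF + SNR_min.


10*log10(11000000.0) = 70.41
S = -174 + 70.41 + 3.9 + 11 = -88.7 dBm

-88.7 dBm


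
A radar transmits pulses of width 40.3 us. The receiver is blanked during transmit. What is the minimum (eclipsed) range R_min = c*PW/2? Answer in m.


R_min = 3e8 * 40.3e-6 / 2 = 6045.0 m

6045.0 m


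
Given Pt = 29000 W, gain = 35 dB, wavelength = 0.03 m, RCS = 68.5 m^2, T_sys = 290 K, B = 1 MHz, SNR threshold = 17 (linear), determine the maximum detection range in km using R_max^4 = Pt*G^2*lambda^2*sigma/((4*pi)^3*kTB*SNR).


G_lin = 10^(35/10) = 3162.27766
R^4 = 29000 * 3162.27766^2 * 0.03^2 * 68.5 / ((4*pi)^3 * 1.38e-23 * 290 * 1000000.0 * 17)
R^4 = 1.32427e20 m^4
R_max = (1.32427e20)^(1/4) = 107273.9 m = 107.3 km

107.3 km


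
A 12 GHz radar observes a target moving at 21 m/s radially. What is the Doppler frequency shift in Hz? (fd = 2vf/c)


fd = 2 * 21 * 12000000000.0 / 3e8 = 1680.0 Hz

1680.0 Hz


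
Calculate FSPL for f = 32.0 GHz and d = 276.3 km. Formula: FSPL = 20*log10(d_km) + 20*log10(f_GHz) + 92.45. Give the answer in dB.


20*log10(276.3) = 48.83
20*log10(32.0) = 30.1
FSPL = 171.4 dB

171.4 dB


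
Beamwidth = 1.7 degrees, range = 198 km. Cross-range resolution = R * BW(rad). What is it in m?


BW_rad = 0.029670597
CR = 198000 * 0.029670597 = 5874.8 m

5874.8 m


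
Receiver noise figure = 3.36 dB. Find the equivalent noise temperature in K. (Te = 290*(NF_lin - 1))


NF_lin = 10^(3.36/10) = 2.167704
Te = 290 * (2.167704 - 1) = 338.6 K

338.6 K


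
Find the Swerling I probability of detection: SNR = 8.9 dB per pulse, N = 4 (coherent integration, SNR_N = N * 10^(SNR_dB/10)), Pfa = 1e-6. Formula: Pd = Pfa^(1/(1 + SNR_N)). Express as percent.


SNR_lin = 10^(8.9/10) = 7.76247
SNR_N = 4 * 7.76247 = 31.04988
1/(1 + SNR_N) = 1/32.04988 = 0.0312014
Pd = (1e-6)^0.0312014 = 0.64982
Pd = 65.0%

65.0%


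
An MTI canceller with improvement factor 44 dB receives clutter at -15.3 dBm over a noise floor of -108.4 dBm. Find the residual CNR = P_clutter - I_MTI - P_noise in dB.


CNR = -15.3 - 44 - (-108.4) = 49.1 dB

49.1 dB


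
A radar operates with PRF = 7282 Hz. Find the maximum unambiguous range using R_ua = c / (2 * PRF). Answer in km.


R_ua = 3e8 / (2 * 7282) = 20598.7 m = 20.6 km

20.6 km


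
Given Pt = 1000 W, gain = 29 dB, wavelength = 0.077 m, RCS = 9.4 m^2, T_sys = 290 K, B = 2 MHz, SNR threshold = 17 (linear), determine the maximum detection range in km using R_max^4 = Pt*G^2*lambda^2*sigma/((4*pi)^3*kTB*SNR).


G_lin = 10^(29/10) = 794.328235
R^4 = 1000 * 794.328235^2 * 0.077^2 * 9.4 / ((4*pi)^3 * 1.38e-23 * 290 * 2000000.0 * 17)
R^4 = 1.30234e17 m^4
R_max = (1.30234e17)^(1/4) = 18996.8 m = 19.0 km

19.0 km


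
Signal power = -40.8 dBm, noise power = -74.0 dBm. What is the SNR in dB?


SNR = -40.8 - (-74.0) = 33.2 dB

33.2 dB


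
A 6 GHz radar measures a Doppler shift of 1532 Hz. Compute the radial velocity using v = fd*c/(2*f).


v = 1532 * 3e8 / (2 * 6000000000.0) = 38.3 m/s

38.3 m/s


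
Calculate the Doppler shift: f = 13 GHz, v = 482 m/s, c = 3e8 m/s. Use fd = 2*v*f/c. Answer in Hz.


fd = 2 * 482 * 13000000000.0 / 3e8 = 41773.3 Hz

41773.3 Hz


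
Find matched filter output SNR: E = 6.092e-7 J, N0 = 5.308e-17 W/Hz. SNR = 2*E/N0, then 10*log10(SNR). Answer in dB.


SNR_lin = 2 * 6.092e-7 / 5.308e-17 = 2.295e10
SNR_dB = 10*log10(2.295e10) = 103.6 dB

103.6 dB


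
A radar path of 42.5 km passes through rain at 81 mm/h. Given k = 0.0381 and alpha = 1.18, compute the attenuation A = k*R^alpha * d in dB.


gamma = 0.0381 * 81^1.18 = 6.806711 dB/km
A = 6.806711 * 42.5 = 289.29 dB

289.29 dB


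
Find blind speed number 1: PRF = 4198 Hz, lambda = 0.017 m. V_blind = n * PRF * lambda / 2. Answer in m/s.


V_blind = 1 * 4198 * 0.017 / 2 = 35.7 m/s

35.7 m/s


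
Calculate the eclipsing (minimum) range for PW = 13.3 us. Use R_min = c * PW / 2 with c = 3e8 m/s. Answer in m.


R_min = 3e8 * 13.3e-6 / 2 = 1995.0 m

1995.0 m


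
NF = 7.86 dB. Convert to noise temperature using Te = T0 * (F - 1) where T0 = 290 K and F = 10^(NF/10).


NF_lin = 10^(7.86/10) = 6.10942
Te = 290 * (6.10942 - 1) = 1481.7 K

1481.7 K


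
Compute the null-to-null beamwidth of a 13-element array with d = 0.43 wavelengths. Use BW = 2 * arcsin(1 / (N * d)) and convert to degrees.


1/(N*d) = 1/(13*0.43) = 0.178891
BW = 2*arcsin(0.178891) = 20.6 degrees

20.6 degrees


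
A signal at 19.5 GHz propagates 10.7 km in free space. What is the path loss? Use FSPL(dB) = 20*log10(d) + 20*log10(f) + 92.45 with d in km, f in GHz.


20*log10(10.7) = 20.59
20*log10(19.5) = 25.8
FSPL = 138.8 dB

138.8 dB


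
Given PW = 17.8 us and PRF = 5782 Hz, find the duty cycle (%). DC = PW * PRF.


DC = 17.8e-6 * 5782 * 100 = 10.29%

10.29%


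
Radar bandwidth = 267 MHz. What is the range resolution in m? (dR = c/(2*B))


dR = 3e8 / (2 * 267000000.0) = 0.56 m

0.56 m


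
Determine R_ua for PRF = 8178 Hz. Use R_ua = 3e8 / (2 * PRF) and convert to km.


R_ua = 3e8 / (2 * 8178) = 18341.9 m = 18.3 km

18.3 km


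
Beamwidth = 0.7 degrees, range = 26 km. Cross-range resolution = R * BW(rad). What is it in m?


BW_rad = 0.012217305
CR = 26000 * 0.012217305 = 317.6 m

317.6 m


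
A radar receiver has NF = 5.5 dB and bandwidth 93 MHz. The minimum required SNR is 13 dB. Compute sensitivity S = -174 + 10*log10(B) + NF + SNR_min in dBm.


10*log10(93000000.0) = 79.68
S = -174 + 79.68 + 5.5 + 13 = -75.8 dBm

-75.8 dBm


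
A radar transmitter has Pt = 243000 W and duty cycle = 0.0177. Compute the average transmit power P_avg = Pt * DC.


P_avg = 243000 * 0.0177 = 4301.1 W

4301.1 W


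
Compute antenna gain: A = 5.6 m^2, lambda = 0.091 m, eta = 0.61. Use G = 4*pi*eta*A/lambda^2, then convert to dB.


G_linear = 4*pi*0.61*5.6/0.091^2 = 5183.76
G_dB = 10*log10(5183.76) = 37.1 dB

37.1 dB


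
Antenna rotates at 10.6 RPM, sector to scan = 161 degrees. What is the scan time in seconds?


t = 161 / (10.6 * 360) * 60 = 2.53 s

2.53 s


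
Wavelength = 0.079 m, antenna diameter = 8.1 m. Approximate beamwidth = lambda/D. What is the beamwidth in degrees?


BW_rad = 0.079 / 8.1 = 0.009753
BW_deg = 0.56 degrees

0.56 degrees


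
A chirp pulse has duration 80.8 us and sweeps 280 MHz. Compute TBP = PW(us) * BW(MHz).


TBP = 80.8 * 280 = 22624.0

22624.0


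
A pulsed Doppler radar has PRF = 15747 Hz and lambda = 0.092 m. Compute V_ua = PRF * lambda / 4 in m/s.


V_ua = 15747 * 0.092 / 4 = 362.2 m/s

362.2 m/s


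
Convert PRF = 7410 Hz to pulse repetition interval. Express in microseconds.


PRI = 1/7410 = 0.0001349528 s = 135.0 us

135.0 us


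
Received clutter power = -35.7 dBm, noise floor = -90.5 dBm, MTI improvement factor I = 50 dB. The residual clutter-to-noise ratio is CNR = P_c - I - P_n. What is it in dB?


CNR = -35.7 - 50 - (-90.5) = 4.8 dB

4.8 dB


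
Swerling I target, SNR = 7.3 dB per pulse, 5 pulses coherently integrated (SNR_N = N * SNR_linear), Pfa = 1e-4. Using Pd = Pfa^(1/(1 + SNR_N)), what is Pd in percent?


SNR_lin = 10^(7.3/10) = 5.37032
SNR_N = 5 * 5.37032 = 26.8516
1/(1 + SNR_N) = 1/27.8516 = 0.0359046
Pd = (1e-4)^0.0359046 = 0.71843
Pd = 71.8%

71.8%


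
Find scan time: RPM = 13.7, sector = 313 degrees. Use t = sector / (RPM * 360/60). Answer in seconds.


t = 313 / (13.7 * 360) * 60 = 3.81 s

3.81 s


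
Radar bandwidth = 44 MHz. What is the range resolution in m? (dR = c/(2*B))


dR = 3e8 / (2 * 44000000.0) = 3.41 m

3.41 m


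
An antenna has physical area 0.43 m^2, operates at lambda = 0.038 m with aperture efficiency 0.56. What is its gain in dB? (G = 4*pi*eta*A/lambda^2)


G_linear = 4*pi*0.56*0.43/0.038^2 = 2095.56
G_dB = 10*log10(2095.56) = 33.2 dB

33.2 dB


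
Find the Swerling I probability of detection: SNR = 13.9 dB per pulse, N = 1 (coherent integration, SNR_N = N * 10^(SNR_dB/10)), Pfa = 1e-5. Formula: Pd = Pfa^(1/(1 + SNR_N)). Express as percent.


SNR_lin = 10^(13.9/10) = 24.54709
SNR_N = 1 * 24.54709 = 24.54709
1/(1 + SNR_N) = 1/25.54709 = 0.0391434
Pd = (1e-5)^0.0391434 = 0.63721
Pd = 63.7%

63.7%


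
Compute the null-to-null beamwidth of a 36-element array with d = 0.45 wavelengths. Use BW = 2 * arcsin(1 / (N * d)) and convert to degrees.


1/(N*d) = 1/(36*0.45) = 0.061728
BW = 2*arcsin(0.061728) = 7.1 degrees

7.1 degrees


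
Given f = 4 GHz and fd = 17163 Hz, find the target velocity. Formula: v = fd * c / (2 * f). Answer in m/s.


v = 17163 * 3e8 / (2 * 4000000000.0) = 643.6 m/s

643.6 m/s


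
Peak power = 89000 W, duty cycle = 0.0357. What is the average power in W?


P_avg = 89000 * 0.0357 = 3177.3 W

3177.3 W


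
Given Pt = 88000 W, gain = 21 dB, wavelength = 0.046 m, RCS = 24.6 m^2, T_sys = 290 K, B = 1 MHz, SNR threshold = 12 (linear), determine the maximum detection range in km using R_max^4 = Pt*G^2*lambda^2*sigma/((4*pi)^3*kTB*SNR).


G_lin = 10^(21/10) = 125.892541
R^4 = 88000 * 125.892541^2 * 0.046^2 * 24.6 / ((4*pi)^3 * 1.38e-23 * 290 * 1000000.0 * 12)
R^4 = 7.61808e17 m^4
R_max = (7.61808e17)^(1/4) = 29543.5 m = 29.5 km

29.5 km


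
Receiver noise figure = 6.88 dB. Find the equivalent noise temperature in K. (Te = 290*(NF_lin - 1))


NF_lin = 10^(6.88/10) = 4.875285
Te = 290 * (4.875285 - 1) = 1123.8 K

1123.8 K


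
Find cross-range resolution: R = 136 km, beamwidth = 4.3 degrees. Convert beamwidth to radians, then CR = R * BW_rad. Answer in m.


BW_rad = 0.075049158
CR = 136000 * 0.075049158 = 10206.7 m

10206.7 m


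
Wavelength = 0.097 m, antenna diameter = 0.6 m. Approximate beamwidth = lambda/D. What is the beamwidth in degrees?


BW_rad = 0.097 / 0.6 = 0.161667
BW_deg = 9.26 degrees

9.26 degrees


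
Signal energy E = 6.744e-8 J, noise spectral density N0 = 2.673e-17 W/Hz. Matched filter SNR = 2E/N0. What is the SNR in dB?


SNR_lin = 2 * 6.744e-8 / 2.673e-17 = 5.046e9
SNR_dB = 10*log10(5.046e9) = 97.0 dB

97.0 dB


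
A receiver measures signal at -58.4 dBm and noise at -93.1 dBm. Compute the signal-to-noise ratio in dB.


SNR = -58.4 - (-93.1) = 34.7 dB

34.7 dB


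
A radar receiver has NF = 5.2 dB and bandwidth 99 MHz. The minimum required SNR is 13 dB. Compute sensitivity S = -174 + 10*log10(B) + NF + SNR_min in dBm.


10*log10(99000000.0) = 79.96
S = -174 + 79.96 + 5.2 + 13 = -75.8 dBm

-75.8 dBm


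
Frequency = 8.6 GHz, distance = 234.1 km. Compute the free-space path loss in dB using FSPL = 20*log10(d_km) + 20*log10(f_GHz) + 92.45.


20*log10(234.1) = 47.39
20*log10(8.6) = 18.69
FSPL = 158.5 dB

158.5 dB


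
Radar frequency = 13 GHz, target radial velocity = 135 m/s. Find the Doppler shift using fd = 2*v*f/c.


fd = 2 * 135 * 13000000000.0 / 3e8 = 11700.0 Hz

11700.0 Hz


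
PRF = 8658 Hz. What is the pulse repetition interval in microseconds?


PRI = 1/8658 = 0.0001155001 s = 115.5 us

115.5 us


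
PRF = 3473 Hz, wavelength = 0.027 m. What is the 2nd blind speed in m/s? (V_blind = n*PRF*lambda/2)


V_blind = 2 * 3473 * 0.027 / 2 = 93.8 m/s

93.8 m/s


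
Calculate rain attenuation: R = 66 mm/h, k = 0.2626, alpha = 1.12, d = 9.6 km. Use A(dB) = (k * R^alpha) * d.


gamma = 0.2626 * 66^1.12 = 28.653912 dB/km
A = 28.653912 * 9.6 = 275.08 dB

275.08 dB


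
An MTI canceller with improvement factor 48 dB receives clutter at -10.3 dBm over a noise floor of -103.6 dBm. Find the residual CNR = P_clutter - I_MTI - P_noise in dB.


CNR = -10.3 - 48 - (-103.6) = 45.3 dB

45.3 dB


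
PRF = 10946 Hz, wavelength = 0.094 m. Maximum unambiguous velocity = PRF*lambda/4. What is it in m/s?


V_ua = 10946 * 0.094 / 4 = 257.2 m/s

257.2 m/s


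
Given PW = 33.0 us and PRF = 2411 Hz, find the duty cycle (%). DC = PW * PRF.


DC = 33.0e-6 * 2411 * 100 = 7.96%

7.96%


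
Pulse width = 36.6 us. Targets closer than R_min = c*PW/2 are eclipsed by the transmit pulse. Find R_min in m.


R_min = 3e8 * 36.6e-6 / 2 = 5490.0 m

5490.0 m


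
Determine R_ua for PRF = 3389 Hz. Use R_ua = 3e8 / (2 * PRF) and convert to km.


R_ua = 3e8 / (2 * 3389) = 44260.8 m = 44.3 km

44.3 km


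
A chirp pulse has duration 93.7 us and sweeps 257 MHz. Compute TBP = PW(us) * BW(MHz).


TBP = 93.7 * 257 = 24080.9

24080.9


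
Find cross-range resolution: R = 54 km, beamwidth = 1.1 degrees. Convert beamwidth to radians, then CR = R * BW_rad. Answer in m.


BW_rad = 0.019198622
CR = 54000 * 0.019198622 = 1036.7 m

1036.7 m


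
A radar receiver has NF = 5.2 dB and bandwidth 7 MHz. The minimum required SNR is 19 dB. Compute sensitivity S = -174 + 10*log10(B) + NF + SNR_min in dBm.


10*log10(7000000.0) = 68.45
S = -174 + 68.45 + 5.2 + 19 = -81.3 dBm

-81.3 dBm


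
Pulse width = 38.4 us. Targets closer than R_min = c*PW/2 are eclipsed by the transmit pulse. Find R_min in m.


R_min = 3e8 * 38.4e-6 / 2 = 5760.0 m

5760.0 m


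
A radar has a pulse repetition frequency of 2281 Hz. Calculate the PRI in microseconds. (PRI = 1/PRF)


PRI = 1/2281 = 0.0004384042 s = 438.4 us

438.4 us


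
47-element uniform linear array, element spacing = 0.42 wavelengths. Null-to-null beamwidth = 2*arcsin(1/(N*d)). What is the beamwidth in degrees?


1/(N*d) = 1/(47*0.42) = 0.050659
BW = 2*arcsin(0.050659) = 5.8 degrees

5.8 degrees


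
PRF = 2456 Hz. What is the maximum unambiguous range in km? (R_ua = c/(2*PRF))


R_ua = 3e8 / (2 * 2456) = 61074.9 m = 61.1 km

61.1 km


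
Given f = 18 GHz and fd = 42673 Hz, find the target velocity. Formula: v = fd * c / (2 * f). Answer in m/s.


v = 42673 * 3e8 / (2 * 18000000000.0) = 355.6 m/s

355.6 m/s


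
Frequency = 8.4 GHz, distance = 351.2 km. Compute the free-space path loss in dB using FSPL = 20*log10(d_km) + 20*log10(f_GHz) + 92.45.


20*log10(351.2) = 50.91
20*log10(8.4) = 18.49
FSPL = 161.8 dB

161.8 dB


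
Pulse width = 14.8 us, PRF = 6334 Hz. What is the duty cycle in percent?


DC = 14.8e-6 * 6334 * 100 = 9.37%

9.37%


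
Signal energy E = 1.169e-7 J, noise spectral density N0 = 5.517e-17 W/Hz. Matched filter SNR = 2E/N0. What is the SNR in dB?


SNR_lin = 2 * 1.169e-7 / 5.517e-17 = 4.238e9
SNR_dB = 10*log10(4.238e9) = 96.3 dB

96.3 dB


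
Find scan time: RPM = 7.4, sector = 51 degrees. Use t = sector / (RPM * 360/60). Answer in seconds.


t = 51 / (7.4 * 360) * 60 = 1.15 s

1.15 s


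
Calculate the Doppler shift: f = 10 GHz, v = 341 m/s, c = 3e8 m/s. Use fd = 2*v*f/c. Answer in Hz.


fd = 2 * 341 * 10000000000.0 / 3e8 = 22733.3 Hz

22733.3 Hz


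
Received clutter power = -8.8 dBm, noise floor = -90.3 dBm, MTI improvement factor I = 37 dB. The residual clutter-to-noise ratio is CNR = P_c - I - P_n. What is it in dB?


CNR = -8.8 - 37 - (-90.3) = 44.5 dB

44.5 dB


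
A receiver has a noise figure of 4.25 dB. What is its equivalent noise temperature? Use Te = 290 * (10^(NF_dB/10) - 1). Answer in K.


NF_lin = 10^(4.25/10) = 2.660725
Te = 290 * (2.660725 - 1) = 481.6 K

481.6 K


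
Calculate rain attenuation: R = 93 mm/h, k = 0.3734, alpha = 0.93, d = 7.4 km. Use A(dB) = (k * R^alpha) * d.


gamma = 0.3734 * 93^0.93 = 25.285029 dB/km
A = 25.285029 * 7.4 = 187.11 dB

187.11 dB


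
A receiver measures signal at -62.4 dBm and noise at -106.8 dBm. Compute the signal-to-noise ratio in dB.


SNR = -62.4 - (-106.8) = 44.4 dB

44.4 dB


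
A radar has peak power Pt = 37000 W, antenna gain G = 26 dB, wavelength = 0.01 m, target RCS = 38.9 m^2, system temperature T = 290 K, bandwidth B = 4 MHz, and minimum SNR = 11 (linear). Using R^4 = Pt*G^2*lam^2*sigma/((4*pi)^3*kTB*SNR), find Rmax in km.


G_lin = 10^(26/10) = 398.107171
R^4 = 37000 * 398.107171^2 * 0.01^2 * 38.9 / ((4*pi)^3 * 1.38e-23 * 290 * 4000000.0 * 11)
R^4 = 6.52818e16 m^4
R_max = (6.52818e16)^(1/4) = 15984.5 m = 16.0 km

16.0 km


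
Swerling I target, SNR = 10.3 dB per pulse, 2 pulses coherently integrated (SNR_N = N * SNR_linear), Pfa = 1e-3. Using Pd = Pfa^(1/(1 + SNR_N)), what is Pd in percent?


SNR_lin = 10^(10.3/10) = 10.71519
SNR_N = 2 * 10.71519 = 21.43038
1/(1 + SNR_N) = 1/22.43038 = 0.0445824
Pd = (1e-3)^0.0445824 = 0.73494
Pd = 73.5%

73.5%


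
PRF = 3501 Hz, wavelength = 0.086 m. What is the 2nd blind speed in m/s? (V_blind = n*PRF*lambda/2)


V_blind = 2 * 3501 * 0.086 / 2 = 301.1 m/s

301.1 m/s


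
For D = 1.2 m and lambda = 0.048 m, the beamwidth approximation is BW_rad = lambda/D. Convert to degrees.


BW_rad = 0.048 / 1.2 = 0.04
BW_deg = 2.29 degrees

2.29 degrees


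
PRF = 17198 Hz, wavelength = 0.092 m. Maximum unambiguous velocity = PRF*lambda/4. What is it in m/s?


V_ua = 17198 * 0.092 / 4 = 395.6 m/s

395.6 m/s


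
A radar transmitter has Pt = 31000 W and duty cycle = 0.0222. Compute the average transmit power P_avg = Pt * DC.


P_avg = 31000 * 0.0222 = 688.2 W

688.2 W


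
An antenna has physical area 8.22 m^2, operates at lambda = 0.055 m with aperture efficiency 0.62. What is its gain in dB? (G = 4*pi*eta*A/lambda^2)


G_linear = 4*pi*0.62*8.22/0.055^2 = 21171.32
G_dB = 10*log10(21171.32) = 43.3 dB

43.3 dB


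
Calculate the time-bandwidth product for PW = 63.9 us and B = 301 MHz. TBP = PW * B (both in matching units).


TBP = 63.9 * 301 = 19233.9

19233.9


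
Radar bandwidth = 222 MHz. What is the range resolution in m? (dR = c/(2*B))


dR = 3e8 / (2 * 222000000.0) = 0.68 m

0.68 m


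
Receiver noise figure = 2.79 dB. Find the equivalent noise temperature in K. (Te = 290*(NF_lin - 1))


NF_lin = 10^(2.79/10) = 1.901078
Te = 290 * (1.901078 - 1) = 261.3 K

261.3 K


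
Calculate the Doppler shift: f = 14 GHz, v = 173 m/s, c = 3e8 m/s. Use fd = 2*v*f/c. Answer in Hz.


fd = 2 * 173 * 14000000000.0 / 3e8 = 16146.7 Hz

16146.7 Hz


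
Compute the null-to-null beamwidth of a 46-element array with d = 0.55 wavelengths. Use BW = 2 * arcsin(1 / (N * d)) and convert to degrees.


1/(N*d) = 1/(46*0.55) = 0.039526
BW = 2*arcsin(0.039526) = 4.5 degrees

4.5 degrees


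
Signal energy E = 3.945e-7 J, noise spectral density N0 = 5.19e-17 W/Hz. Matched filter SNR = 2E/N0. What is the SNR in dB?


SNR_lin = 2 * 3.945e-7 / 5.19e-17 = 1.52e10
SNR_dB = 10*log10(1.52e10) = 101.8 dB

101.8 dB


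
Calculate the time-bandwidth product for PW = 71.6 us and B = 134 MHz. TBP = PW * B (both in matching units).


TBP = 71.6 * 134 = 9594.4

9594.4


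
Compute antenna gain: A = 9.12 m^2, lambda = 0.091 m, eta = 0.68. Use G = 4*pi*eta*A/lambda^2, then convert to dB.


G_linear = 4*pi*0.68*9.12/0.091^2 = 9410.89
G_dB = 10*log10(9410.89) = 39.7 dB

39.7 dB


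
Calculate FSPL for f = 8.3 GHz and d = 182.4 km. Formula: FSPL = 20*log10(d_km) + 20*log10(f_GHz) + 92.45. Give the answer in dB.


20*log10(182.4) = 45.22
20*log10(8.3) = 18.38
FSPL = 156.1 dB

156.1 dB


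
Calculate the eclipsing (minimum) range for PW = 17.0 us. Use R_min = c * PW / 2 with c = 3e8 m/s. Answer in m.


R_min = 3e8 * 17.0e-6 / 2 = 2550.0 m

2550.0 m


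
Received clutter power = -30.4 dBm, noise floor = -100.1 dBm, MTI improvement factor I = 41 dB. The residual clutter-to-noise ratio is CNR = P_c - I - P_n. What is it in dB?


CNR = -30.4 - 41 - (-100.1) = 28.7 dB

28.7 dB


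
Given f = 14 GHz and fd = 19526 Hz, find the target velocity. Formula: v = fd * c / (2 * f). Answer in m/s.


v = 19526 * 3e8 / (2 * 14000000000.0) = 209.2 m/s

209.2 m/s


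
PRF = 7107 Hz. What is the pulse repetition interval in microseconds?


PRI = 1/7107 = 0.0001407063 s = 140.7 us

140.7 us


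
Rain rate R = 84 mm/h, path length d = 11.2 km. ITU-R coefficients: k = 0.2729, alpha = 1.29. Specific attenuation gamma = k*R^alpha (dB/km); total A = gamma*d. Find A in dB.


gamma = 0.2729 * 84^1.29 = 82.855972 dB/km
A = 82.855972 * 11.2 = 927.99 dB

927.99 dB


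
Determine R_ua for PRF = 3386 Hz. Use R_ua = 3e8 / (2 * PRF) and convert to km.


R_ua = 3e8 / (2 * 3386) = 44300.1 m = 44.3 km

44.3 km


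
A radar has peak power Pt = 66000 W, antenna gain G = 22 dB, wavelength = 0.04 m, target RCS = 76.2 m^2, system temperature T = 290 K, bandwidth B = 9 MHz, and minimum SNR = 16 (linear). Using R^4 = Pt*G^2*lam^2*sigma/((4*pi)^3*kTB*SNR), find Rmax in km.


G_lin = 10^(22/10) = 158.489319
R^4 = 66000 * 158.489319^2 * 0.04^2 * 76.2 / ((4*pi)^3 * 1.38e-23 * 290 * 9000000.0 * 16)
R^4 = 1.76746e17 m^4
R_max = (1.76746e17)^(1/4) = 20503.9 m = 20.5 km

20.5 km


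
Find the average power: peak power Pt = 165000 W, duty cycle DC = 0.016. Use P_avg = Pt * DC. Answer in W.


P_avg = 165000 * 0.016 = 2640.0 W

2640.0 W


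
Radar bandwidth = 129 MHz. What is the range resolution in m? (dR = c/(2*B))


dR = 3e8 / (2 * 129000000.0) = 1.16 m

1.16 m


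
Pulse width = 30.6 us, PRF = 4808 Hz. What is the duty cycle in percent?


DC = 30.6e-6 * 4808 * 100 = 14.71%

14.71%


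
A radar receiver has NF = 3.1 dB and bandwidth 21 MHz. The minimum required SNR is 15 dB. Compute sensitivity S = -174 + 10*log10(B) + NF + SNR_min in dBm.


10*log10(21000000.0) = 73.22
S = -174 + 73.22 + 3.1 + 15 = -82.7 dBm

-82.7 dBm


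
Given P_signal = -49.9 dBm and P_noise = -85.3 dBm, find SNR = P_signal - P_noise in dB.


SNR = -49.9 - (-85.3) = 35.4 dB

35.4 dB


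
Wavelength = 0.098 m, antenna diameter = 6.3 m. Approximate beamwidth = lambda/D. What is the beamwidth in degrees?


BW_rad = 0.098 / 6.3 = 0.015556
BW_deg = 0.89 degrees

0.89 degrees


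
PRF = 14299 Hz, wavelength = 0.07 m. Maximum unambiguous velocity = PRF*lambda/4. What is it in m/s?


V_ua = 14299 * 0.07 / 4 = 250.2 m/s

250.2 m/s


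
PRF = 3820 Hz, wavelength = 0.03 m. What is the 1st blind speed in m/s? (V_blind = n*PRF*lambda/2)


V_blind = 1 * 3820 * 0.03 / 2 = 57.3 m/s

57.3 m/s


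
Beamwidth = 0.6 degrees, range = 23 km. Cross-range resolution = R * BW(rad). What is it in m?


BW_rad = 0.010471976
CR = 23000 * 0.010471976 = 240.9 m

240.9 m
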